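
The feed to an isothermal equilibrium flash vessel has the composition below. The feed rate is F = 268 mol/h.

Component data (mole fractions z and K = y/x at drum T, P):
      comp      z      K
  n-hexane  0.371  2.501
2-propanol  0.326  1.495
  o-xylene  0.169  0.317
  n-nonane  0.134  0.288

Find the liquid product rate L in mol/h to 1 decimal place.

L = 87.2 mol/h

Let β = V/F and solve Σ zᵢ(Kᵢ−1)/(1+β(Kᵢ−1)) = 0.
g(0) = ΣzᵢKᵢ − 1 = 0.507 and g(1) = 1 − Σzᵢ/Kᵢ = -0.365, so a root lies in (0, 1).
Newton–Raphson from β = 0.5:
  β = 0.500: g = 0.1240, g' = -0.670 → β = 0.685
  β = 0.685: g = -0.0082, g' = -0.785 → β = 0.675
Converged at β = 0.675.
Then V = β·F = 0.6746·268 = 180.8 mol/h and L = F − V = 87.2 mol/h.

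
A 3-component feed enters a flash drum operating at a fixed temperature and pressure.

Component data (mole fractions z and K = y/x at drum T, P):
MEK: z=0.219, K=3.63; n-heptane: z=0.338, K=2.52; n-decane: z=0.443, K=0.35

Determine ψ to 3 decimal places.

Iterate (Newton) starting at ψ = 0.59:
  ψ = 0.590: g = 0.0295, g' = -0.942 → ψ = 0.621
Converged at ψ = 0.621.

ψ = 0.621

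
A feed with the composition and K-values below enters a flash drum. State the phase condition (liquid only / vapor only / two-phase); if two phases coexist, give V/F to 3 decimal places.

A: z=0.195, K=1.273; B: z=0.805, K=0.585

ΣzᵢKᵢ = 0.719; Σzᵢ/Kᵢ = 1.529.
Since ΣzᵢKᵢ < 1 the mixture is below its bubble point — single liquid phase.

liquid only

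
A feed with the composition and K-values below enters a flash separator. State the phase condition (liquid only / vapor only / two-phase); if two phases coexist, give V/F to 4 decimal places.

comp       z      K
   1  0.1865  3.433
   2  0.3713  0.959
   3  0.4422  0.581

ΣzᵢKᵢ = 1.2532; Σzᵢ/Kᵢ = 1.2026.
Both exceed 1, so a two-phase solution exists.
Rachford–Rice: g(ψ) = Σ zᵢ(Kᵢ−1)/(1+ψ(Kᵢ−1)) = 0.
Iterate (Newton) starting at ψ = 0.5:
  ψ = 0.5000: g = -0.04521, g' = -0.3496 → ψ = 0.3707
  ψ = 0.3707: g = 0.00378, g' = -0.4147 → ψ = 0.3798
  ψ = 0.3798: g = 0.00003, g' = -0.4087 → ψ = 0.3799
Converged at ψ = 0.3799.

two-phase, V/F = 0.3799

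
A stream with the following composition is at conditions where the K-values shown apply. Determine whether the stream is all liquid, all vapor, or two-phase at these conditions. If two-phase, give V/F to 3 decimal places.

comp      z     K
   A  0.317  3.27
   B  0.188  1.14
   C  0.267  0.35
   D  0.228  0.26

two-phase, V/F = 0.322

ΣzᵢKᵢ = 1.404; Σzᵢ/Kᵢ = 1.902.
Both exceed 1, so a two-phase solution exists.
Rachford–Rice: g(ψ) = Σ zᵢ(Kᵢ−1)/(1+ψ(Kᵢ−1)) = 0.
Newton iteration, ψ⁰ = 0.5:
  ψ = 0.500: g = -0.1633, g' = -0.924 → ψ = 0.323
  ψ = 0.323: g = -0.0013, g' = -0.943 → ψ = 0.322
Converged at ψ = 0.322.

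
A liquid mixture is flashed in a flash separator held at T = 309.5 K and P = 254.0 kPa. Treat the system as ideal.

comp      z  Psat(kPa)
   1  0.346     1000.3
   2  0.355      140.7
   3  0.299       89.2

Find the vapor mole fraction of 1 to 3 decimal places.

Raoult's law: Kᵢ = Pᵢˢᵃᵗ/P = Pᵢˢᵃᵗ/254.0.
  K_1 = 1000.3/254.0 = 3.93819, K_2 = 140.7/254.0 = 0.55394, K_3 = 89.2/254.0 = 0.35118
Material balance + equilibrium reduce to Σ zᵢ(Kᵢ−1)/(1+ψ(Kᵢ−1)) = 0.
Check two-phase: ΣzᵢKᵢ = 1.664 > 1 and Σzᵢ/Kᵢ = 1.580 > 1, so g(0) = 0.664 > 0 and g(1) = -0.580 < 0.
Newton iteration, ψ⁰ = 0.46:
  ψ = 0.460: g = -0.0434, g' = -0.908 → ψ = 0.412
  ψ = 0.412: g = 0.0010, g' = -0.952 → ψ = 0.413
Converged at ψ = 0.413.
Compositions from xᵢ = zᵢ/(1+ψ(Kᵢ−1)), yᵢ = Kᵢxᵢ:
  1: x = 0.156, y = 0.615
  2: x = 0.435, y = 0.241
  3: x = 0.409, y = 0.143

y_1 = 0.615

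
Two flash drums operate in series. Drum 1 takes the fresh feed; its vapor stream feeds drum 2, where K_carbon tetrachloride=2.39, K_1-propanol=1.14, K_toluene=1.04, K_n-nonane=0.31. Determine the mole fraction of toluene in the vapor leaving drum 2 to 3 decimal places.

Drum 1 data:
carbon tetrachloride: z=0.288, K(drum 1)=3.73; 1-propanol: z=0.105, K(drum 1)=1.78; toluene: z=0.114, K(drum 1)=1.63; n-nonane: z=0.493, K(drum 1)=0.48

Drum 1:
Let ψ₁ = V/F and solve Σ zᵢ(Kᵢ−1)/(1+ψ₁(Kᵢ−1)) = 0.
Feasibility: ΣzᵢKᵢ = 1.684, Σzᵢ/Kᵢ = 1.233 — both > 1, two phases present.
Iterate (Newton) starting at ψ₁ = 0.61:
  ψ₁ = 0.610: g = 0.0269, g' = -0.641 → ψ₁ = 0.652
Converged at ψ₁ = 0.652.
Drum-1 compositions:
  carbon tetrachloride: x = 0.104, y = 0.386
  1-propanol: x = 0.070, y = 0.124
  toluene: x = 0.081, y = 0.132
  n-nonane: x = 0.746, y = 0.358
Drum-2 feed = drum-1 vapor: z₂ = (0.3863, 0.1239, 0.1317, 0.3581).
Drum 2:
Let ψ₂ = V/F and solve Σ zᵢ(Kᵢ−1)/(1+ψ₂(Kᵢ−1)) = 0.
g(0) = ΣzᵢKᵢ − 1 = 0.313 and g(1) = 1 − Σzᵢ/Kᵢ = -0.552, so a root lies in (0, 1).
Newton iteration, ψ₂⁰ = 0.5:
  ψ₂ = 0.500: g = -0.0390, g' = -0.660 → ψ₂ = 0.441
  ψ₂ = 0.441: g = -0.0006, g' = -0.641 → ψ₂ = 0.440
Converged at ψ₂ = 0.440.
  carbon tetrachloride: x = 0.240, y = 0.573
  1-propanol: x = 0.117, y = 0.133
  toluene: x = 0.129, y = 0.135
  n-nonane: x = 0.514, y = 0.159

y_toluene (drum 2) = 0.135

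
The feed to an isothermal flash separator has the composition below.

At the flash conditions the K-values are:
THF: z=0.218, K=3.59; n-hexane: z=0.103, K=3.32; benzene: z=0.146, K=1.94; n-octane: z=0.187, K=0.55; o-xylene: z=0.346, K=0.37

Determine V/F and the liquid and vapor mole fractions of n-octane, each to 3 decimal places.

V/F = 0.529, x_n-octane = 0.245, y_n-octane = 0.135

Rachford–Rice: g(V/F) = Σ zᵢ(Kᵢ−1)/(1+V/F(Kᵢ−1)) = 0.
Check two-phase: ΣzᵢKᵢ = 1.639 > 1 and Σzᵢ/Kᵢ = 1.442 > 1, so g(0) = 0.639 > 0 and g(1) = -0.442 < 0.
Newton iteration, V/F⁰ = 0.5:
  V/F = 0.500: g = 0.0232, g' = -0.812 → V/F = 0.529
Converged at V/F = 0.529.
Compositions from xᵢ = zᵢ/(1+V/F(Kᵢ−1)), yᵢ = Kᵢxᵢ:
  THF: x = 0.092, y = 0.330
  n-hexane: x = 0.046, y = 0.154
  benzene: x = 0.098, y = 0.189
  n-octane: x = 0.245, y = 0.135
  o-xylene: x = 0.519, y = 0.192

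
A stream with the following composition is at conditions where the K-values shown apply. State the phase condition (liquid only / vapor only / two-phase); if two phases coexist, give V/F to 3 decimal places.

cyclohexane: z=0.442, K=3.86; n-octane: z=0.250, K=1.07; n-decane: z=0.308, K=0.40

two-phase, V/F = 0.860

ΣzᵢKᵢ = 2.097; Σzᵢ/Kᵢ = 1.118.
Both exceed 1, so a two-phase solution exists.
Rachford–Rice: g(ψ) = Σ zᵢ(Kᵢ−1)/(1+ψ(Kᵢ−1)) = 0.
Iterate (Newton) starting at ψ = 0.31:
  ψ = 0.310: g = 0.4602, g' = -1.184 → ψ = 0.699
  ψ = 0.699: g = 0.1202, g' = -0.732 → ψ = 0.863
  ψ = 0.863: g = -0.0021, g' = -0.778 → ψ = 0.860
Converged at ψ = 0.860.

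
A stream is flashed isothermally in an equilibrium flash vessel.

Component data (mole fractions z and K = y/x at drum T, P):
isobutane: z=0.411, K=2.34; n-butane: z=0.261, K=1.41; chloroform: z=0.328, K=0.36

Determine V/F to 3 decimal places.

Newton–Raphson from V/F = 0.5:
  V/F = 0.500: g = 0.1099, g' = -0.585 → V/F = 0.688
  V/F = 0.688: g = -0.0049, g' = -0.655 → V/F = 0.680
Converged at V/F = 0.680.

V/F = 0.680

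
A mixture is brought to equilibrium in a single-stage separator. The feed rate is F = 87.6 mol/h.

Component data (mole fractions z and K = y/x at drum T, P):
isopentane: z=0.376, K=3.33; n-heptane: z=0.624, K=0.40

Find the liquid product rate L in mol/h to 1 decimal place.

Iterate (Newton) starting at ψ = 0.5:
  ψ = 0.500: g = -0.1302, g' = -0.894 → ψ = 0.354
  ψ = 0.354: g = 0.0044, g' = -0.975 → ψ = 0.359
Converged at ψ = 0.359.
Then V = ψ·F = 0.3589·87.6 = 31.4 mol/h and L = F − V = 56.2 mol/h.

L = 56.2 mol/h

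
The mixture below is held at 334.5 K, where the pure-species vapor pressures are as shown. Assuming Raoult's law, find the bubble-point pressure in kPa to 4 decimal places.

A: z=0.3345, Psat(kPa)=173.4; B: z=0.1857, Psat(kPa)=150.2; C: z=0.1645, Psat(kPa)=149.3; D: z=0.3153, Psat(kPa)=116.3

Pbub = 147.1237 kPa

At the bubble point ψ → 0, so ΣzᵢKᵢ = 1 with Kᵢ = Pᵢˢᵃᵗ/P ⇒ P = ΣzᵢPᵢˢᵃᵗ.
P = 0.3345·173.4 + 0.1857·150.2 + 0.1645·149.3 + 0.3153·116.3 = 147.1237 kPa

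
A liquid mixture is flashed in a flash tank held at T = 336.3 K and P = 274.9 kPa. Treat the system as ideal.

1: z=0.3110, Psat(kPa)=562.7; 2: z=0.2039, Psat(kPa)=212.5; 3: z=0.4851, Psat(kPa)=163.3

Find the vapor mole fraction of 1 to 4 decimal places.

y_1 = 0.5178

Raoult's law: Kᵢ = Pᵢˢᵃᵗ/P = Pᵢˢᵃᵗ/274.9.
  K_1 = 562.7/274.9 = 2.046926, K_2 = 212.5/274.9 = 0.773008, K_3 = 163.3/274.9 = 0.594034
Let ψ = V/F and solve Σ zᵢ(Kᵢ−1)/(1+ψ(Kᵢ−1)) = 0.
Check two-phase: ΣzᵢKᵢ = 1.0824 > 1 and Σzᵢ/Kᵢ = 1.2323 > 1, so g(0) = 0.0824 > 0 and g(1) = -0.2323 < 0.
Newton–Raphson from ψ = 0.5:
  ψ = 0.5000: g = -0.08558, g' = -0.2861 → ψ = 0.2009
  ψ = 0.2009: g = 0.00611, g' = -0.3390 → ψ = 0.2189
  ψ = 0.2189: g = 0.00005, g' = -0.3336 → ψ = 0.2190
Converged at ψ = 0.2190.
Compositions from xᵢ = zᵢ/(1+ψ(Kᵢ−1)), yᵢ = Kᵢxᵢ:
  1: x = 0.2530, y = 0.5178
  2: x = 0.2146, y = 0.1659
  3: x = 0.5324, y = 0.3163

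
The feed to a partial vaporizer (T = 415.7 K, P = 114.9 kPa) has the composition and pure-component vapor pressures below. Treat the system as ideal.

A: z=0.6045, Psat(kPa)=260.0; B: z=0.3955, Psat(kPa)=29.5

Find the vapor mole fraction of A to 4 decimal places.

Raoult's law: Kᵢ = Pᵢˢᵃᵗ/P = Pᵢˢᵃᵗ/114.9.
  K_A = 260.0/114.9 = 2.262837, K_B = 29.5/114.9 = 0.256745
Let ψ = V/F and solve Σ zᵢ(Kᵢ−1)/(1+ψ(Kᵢ−1)) = 0.
g(0) = ΣzᵢKᵢ − 1 = 0.4694 and g(1) = 1 − Σzᵢ/Kᵢ = -0.8076, so a root lies in (0, 1).
Binary case is linear: z₁(K₁−1)(1+ψ(K₂−1)) + z₂(K₂−1)(1+ψ(K₁−1)) = 0
⇒ ψ = [z₁(K₁−1)+z₂(K₂−1)] / [−(K₁−1)(K₂−1)] = 0.46943/0.93861 = 0.5001
Compositions from xᵢ = zᵢ/(1+ψ(Kᵢ−1)), yᵢ = Kᵢxᵢ:
  A: x = 0.3705, y = 0.8384
  B: x = 0.6295, y = 0.1616

y_A = 0.8384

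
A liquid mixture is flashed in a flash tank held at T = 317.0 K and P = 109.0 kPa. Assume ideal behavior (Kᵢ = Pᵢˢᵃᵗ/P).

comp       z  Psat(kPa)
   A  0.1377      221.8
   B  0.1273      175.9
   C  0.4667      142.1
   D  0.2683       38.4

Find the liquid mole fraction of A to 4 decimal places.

Raoult's law: Kᵢ = Pᵢˢᵃᵗ/P = Pᵢˢᵃᵗ/109.0.
  K_A = 221.8/109.0 = 2.034862, K_B = 175.9/109.0 = 1.613761, K_C = 142.1/109.0 = 1.303670, K_D = 38.4/109.0 = 0.352294
Newton–Raphson from V/F = 0.36:
  V/F = 0.3600: g = 0.06895, g' = -0.3368 → V/F = 0.5647
  V/F = 0.5647: g = -0.00505, g' = -0.3964 → V/F = 0.5519
  V/F = 0.5519: g = -0.00004, g' = -0.3907 → V/F = 0.5518
Converged at V/F = 0.5518.
Compositions from xᵢ = zᵢ/(1+V/F(Kᵢ−1)), yᵢ = Kᵢxᵢ:
  A: x = 0.0876, y = 0.1783
  B: x = 0.0951, y = 0.1535
  C: x = 0.3997, y = 0.5211
  D: x = 0.4175, y = 0.1471

x_A = 0.0876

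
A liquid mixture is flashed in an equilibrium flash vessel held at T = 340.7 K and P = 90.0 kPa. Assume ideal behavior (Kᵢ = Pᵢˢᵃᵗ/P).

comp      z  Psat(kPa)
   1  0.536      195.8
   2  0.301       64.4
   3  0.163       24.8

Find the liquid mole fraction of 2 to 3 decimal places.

Raoult's law: Kᵢ = Pᵢˢᵃᵗ/P = Pᵢˢᵃᵗ/90.0.
  K_1 = 195.8/90.0 = 2.17556, K_2 = 64.4/90.0 = 0.71556, K_3 = 24.8/90.0 = 0.27556
Let β = V/F and solve Σ zᵢ(Kᵢ−1)/(1+β(Kᵢ−1)) = 0.
Check two-phase: ΣzᵢKᵢ = 1.426 > 1 and Σzᵢ/Kᵢ = 1.259 > 1, so g(0) = 0.426 > 0 and g(1) = -0.259 < 0.
Iterate (Newton) starting at β = 0.35:
  β = 0.350: g = 0.1931, g' = -0.555 → β = 0.698
  β = 0.698: g = 0.0005, g' = -0.611 → β = 0.699
Converged at β = 0.699.
Compositions from xᵢ = zᵢ/(1+β(Kᵢ−1)), yᵢ = Kᵢxᵢ:
  1: x = 0.294, y = 0.640
  2: x = 0.376, y = 0.269
  3: x = 0.330, y = 0.091

x_2 = 0.376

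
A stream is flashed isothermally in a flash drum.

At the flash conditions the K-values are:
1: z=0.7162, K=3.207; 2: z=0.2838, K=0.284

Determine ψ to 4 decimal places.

ψ = 0.8717

Rachford–Rice: g(ψ) = Σ zᵢ(Kᵢ−1)/(1+ψ(Kᵢ−1)) = 0.
Check two-phase: ΣzᵢKᵢ = 2.3775 > 1 and Σzᵢ/Kᵢ = 1.2226 > 1, so g(0) = 1.3775 > 0 and g(1) = -0.2226 < 0.
Binary case is linear: z₁(K₁−1)(1+ψ(K₂−1)) + z₂(K₂−1)(1+ψ(K₁−1)) = 0
⇒ ψ = [z₁(K₁−1)+z₂(K₂−1)] / [−(K₁−1)(K₂−1)] = 1.37745/1.58021 = 0.8717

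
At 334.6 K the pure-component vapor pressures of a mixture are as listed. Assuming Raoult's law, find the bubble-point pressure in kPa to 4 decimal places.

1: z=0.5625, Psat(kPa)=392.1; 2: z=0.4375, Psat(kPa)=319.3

At the bubble point ψ → 0, so ΣzᵢKᵢ = 1 with Kᵢ = Pᵢˢᵃᵗ/P ⇒ P = ΣzᵢPᵢˢᵃᵗ.
P = 0.5625·392.1 + 0.4375·319.3 = 360.2500 kPa

Pbub = 360.2500 kPa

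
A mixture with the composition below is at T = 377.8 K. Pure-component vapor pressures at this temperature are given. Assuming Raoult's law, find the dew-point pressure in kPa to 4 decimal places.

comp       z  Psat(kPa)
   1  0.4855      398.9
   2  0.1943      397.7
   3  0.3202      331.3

Pdew = 374.2302 kPa

At the dew point ψ → 1, so Σzᵢ/Kᵢ = 1 with Kᵢ = Pᵢˢᵃᵗ/P ⇒ 1/P = Σzᵢ/Pᵢˢᵃᵗ.
1/P = 0.4855/398.9 + 0.1943/397.7 + 0.3202/331.3 = 0.0026722 ⇒ P = 374.2302 kPa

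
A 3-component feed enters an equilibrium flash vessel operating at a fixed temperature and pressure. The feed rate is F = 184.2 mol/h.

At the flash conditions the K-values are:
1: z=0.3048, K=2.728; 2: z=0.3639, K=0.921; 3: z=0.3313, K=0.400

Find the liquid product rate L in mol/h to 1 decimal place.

L = 103.4 mol/h

Rachford–Rice: g(ψ) = Σ zᵢ(Kᵢ−1)/(1+ψ(Kᵢ−1)) = 0.
g(0) = ΣzᵢKᵢ − 1 = 0.2992 and g(1) = 1 − Σzᵢ/Kᵢ = -0.3351, so a root lies in (0, 1).
Newton–Raphson from ψ = 0.5:
  ψ = 0.5000: g = -0.03134, g' = -0.5078 → ψ = 0.4383
  ψ = 0.4383: g = 0.00023, g' = -0.5167 → ψ = 0.4387
Converged at ψ = 0.4387.
Then V = ψ·F = 0.4387·184.2 = 80.8 mol/h and L = F − V = 103.4 mol/h.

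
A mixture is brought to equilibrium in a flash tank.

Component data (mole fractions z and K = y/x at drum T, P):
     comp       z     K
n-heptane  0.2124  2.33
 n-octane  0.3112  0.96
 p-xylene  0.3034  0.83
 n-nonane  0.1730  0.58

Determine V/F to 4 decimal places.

V/F = 0.5449

Rachford–Rice: g(V/F) = Σ zᵢ(Kᵢ−1)/(1+V/F(Kᵢ−1)) = 0.
g(0) = ΣzᵢKᵢ − 1 = 0.1458 and g(1) = 1 − Σzᵢ/Kᵢ = -0.0791, so a root lies in (0, 1).
Iterate (Newton) starting at V/F = 0.57:
  V/F = 0.5700: g = -0.00470, g' = -0.1856 → V/F = 0.5447
  V/F = 0.5447: g = 0.00004, g' = -0.1888 → V/F = 0.5449
Converged at V/F = 0.5449.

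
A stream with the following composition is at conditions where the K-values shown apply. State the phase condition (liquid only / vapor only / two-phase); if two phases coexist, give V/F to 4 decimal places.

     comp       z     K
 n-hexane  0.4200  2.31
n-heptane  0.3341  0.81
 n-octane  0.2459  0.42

ΣzᵢKᵢ = 1.3441; Σzᵢ/Kᵢ = 1.1798.
Both exceed 1, so a two-phase solution exists.
Rachford–Rice: g(ψ) = Σ zᵢ(Kᵢ−1)/(1+ψ(Kᵢ−1)) = 0.
Newton–Raphson from ψ = 0.54:
  ψ = 0.5400: g = 0.04385, g' = -0.4376 → ψ = 0.6402
  ψ = 0.6402: g = 0.00011, g' = -0.4381 → ψ = 0.6405
Converged at ψ = 0.6405.

two-phase, V/F = 0.6405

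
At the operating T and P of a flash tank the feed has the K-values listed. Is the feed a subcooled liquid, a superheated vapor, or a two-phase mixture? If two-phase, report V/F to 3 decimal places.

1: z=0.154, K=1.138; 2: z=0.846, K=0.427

subcooled liquid

ΣzᵢKᵢ = 0.536; Σzᵢ/Kᵢ = 2.117.
Since ΣzᵢKᵢ < 1 the mixture is below its bubble point — single liquid phase.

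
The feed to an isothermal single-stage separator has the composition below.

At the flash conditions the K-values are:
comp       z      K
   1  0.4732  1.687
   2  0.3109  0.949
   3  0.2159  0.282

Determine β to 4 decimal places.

β = 0.4582

Material balance + equilibrium reduce to Σ zᵢ(Kᵢ−1)/(1+β(Kᵢ−1)) = 0.
g(0) = ΣzᵢKᵢ − 1 = 0.1542 and g(1) = 1 − Σzᵢ/Kᵢ = -0.3737, so a root lies in (0, 1).
Newton iteration, β⁰ = 0.36:
  β = 0.3600: g = 0.03543, g' = -0.3468 → β = 0.4621
  β = 0.4621: g = -0.00149, g' = -0.3788 → β = 0.4582
Converged at β = 0.4582.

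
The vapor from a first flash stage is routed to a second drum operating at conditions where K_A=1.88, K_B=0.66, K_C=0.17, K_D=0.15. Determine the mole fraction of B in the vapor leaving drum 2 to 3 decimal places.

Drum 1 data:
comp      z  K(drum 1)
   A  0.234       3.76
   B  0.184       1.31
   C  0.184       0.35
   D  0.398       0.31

Drum 1:
Let ψ₁ = V/F and solve Σ zᵢ(Kᵢ−1)/(1+ψ₁(Kᵢ−1)) = 0.
g(0) = ΣzᵢKᵢ − 1 = 0.309 and g(1) = 1 − Σzᵢ/Kᵢ = -1.012, so a root lies in (0, 1).
Newton iteration, ψ₁⁰ = 0.41:
  ψ₁ = 0.410: g = -0.1924, g' = -0.919 → ψ₁ = 0.201
  ψ₁ = 0.201: g = 0.0130, g' = -1.112 → ψ₁ = 0.212
  ψ₁ = 0.212: g = 0.0001, g' = -1.089 → ψ₁ = 0.213
Converged at ψ₁ = 0.213.
Drum-1 compositions:
  A: x = 0.147, y = 0.555
  B: x = 0.173, y = 0.226
  C: x = 0.213, y = 0.075
  D: x = 0.466, y = 0.145
Drum-2 feed = drum-1 vapor: z₂ = (0.5546, 0.2261, 0.0747, 0.1446).
Drum 2:
Material balance + equilibrium reduce to Σ zᵢ(Kᵢ−1)/(1+ψ₂(Kᵢ−1)) = 0.
g(0) = ΣzᵢKᵢ − 1 = 0.226 and g(1) = 1 − Σzᵢ/Kᵢ = -1.041, so a root lies in (0, 1).
Iterate (Newton) starting at ψ₂ = 0.51:
  ψ₂ = 0.510: g = -0.0807, g' = -0.723 → ψ₂ = 0.398
  ψ₂ = 0.398: g = -0.0061, g' = -0.624 → ψ₂ = 0.389
Converged at ψ₂ = 0.389.
  A: x = 0.413, y = 0.777
  B: x = 0.261, y = 0.172
  C: x = 0.110, y = 0.019
  D: x = 0.216, y = 0.032

y_B (drum 2) = 0.172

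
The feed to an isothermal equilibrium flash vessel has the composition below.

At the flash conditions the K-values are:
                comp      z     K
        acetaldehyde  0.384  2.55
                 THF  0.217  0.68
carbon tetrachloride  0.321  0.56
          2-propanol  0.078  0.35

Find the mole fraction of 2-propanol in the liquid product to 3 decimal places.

x_2-propanol = 0.115

Rachford–Rice: g(β) = Σ zᵢ(Kᵢ−1)/(1+β(Kᵢ−1)) = 0.
Feasibility: ΣzᵢKᵢ = 1.334, Σzᵢ/Kᵢ = 1.266 — both > 1, two phases present.
Newton iteration, β⁰ = 0.5:
  β = 0.500: g = -0.0035, g' = -0.499 → β = 0.493
Converged at β = 0.493.
Compositions from xᵢ = zᵢ/(1+β(Kᵢ−1)), yᵢ = Kᵢxᵢ:
  acetaldehyde: x = 0.218, y = 0.555
  THF: x = 0.258, y = 0.175
  carbon tetrachloride: x = 0.410, y = 0.230
  2-propanol: x = 0.115, y = 0.040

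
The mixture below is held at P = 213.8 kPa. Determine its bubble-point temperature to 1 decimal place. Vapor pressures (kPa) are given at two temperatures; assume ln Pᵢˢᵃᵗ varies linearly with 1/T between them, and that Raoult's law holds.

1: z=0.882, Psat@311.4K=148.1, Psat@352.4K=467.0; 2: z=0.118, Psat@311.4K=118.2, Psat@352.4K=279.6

T = 324.6 K

Bubble-point temperature: ΣzᵢPᵢˢᵃᵗ(T) = P. Interpolate ln Pᵢˢᵃᵗ = aᵢ + bᵢ/T.
  T = 311.4 K: ΣzᵢPᵢˢᵃᵗ = 144.57 kPa
  T = 352.4 K: ΣzᵢPᵢˢᵃᵗ = 444.89 kPa
  T = 331.9 K: ΣzᵢPᵢˢᵃᵗ = 262.36 kPa
  T = 321.6 K: ΣzᵢPᵢˢᵃᵗ = 196.28 kPa
  T = 326.8 K: ΣzᵢPᵢˢᵃᵗ = 227.76 kPa
  T = 324.2 K: ΣzᵢPᵢˢᵃᵗ = 211.56 kPa
Interpolating between 324.2 K and 326.8 K gives T ≈ 324.6 K.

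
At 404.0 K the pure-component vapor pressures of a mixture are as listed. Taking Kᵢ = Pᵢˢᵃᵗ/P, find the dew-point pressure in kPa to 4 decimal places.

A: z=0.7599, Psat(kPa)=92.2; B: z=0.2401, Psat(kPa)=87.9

At the dew point ψ → 1, so Σzᵢ/Kᵢ = 1 with Kᵢ = Pᵢˢᵃᵗ/P ⇒ 1/P = Σzᵢ/Pᵢˢᵃᵗ.
1/P = 0.7599/92.2 + 0.2401/87.9 = 0.0109734 ⇒ P = 91.1296 kPa

Pdew = 91.1296 kPa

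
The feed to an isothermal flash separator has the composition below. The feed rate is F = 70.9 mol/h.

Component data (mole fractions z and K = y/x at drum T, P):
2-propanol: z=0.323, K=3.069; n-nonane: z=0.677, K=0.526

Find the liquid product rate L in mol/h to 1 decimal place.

Let β = V/F and solve Σ zᵢ(Kᵢ−1)/(1+β(Kᵢ−1)) = 0.
Feasibility: ΣzᵢKᵢ = 1.347, Σzᵢ/Kᵢ = 1.392 — both > 1, two phases present.
Binary case is linear: z₁(K₁−1)(1+β(K₂−1)) + z₂(K₂−1)(1+β(K₁−1)) = 0
⇒ β = [z₁(K₁−1)+z₂(K₂−1)] / [−(K₁−1)(K₂−1)] = 0.3474/0.9807 = 0.354
Then V = β·F = 0.3542·70.9 = 25.1 mol/h and L = F − V = 45.8 mol/h.

L = 45.8 mol/h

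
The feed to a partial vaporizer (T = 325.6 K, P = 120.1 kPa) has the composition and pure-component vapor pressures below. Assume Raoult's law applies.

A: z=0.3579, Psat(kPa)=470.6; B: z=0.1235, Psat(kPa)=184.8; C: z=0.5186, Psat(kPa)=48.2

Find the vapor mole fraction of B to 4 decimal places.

y_B = 0.1473

Raoult's law: Kᵢ = Pᵢˢᵃᵗ/P = Pᵢˢᵃᵗ/120.1.
  K_A = 470.6/120.1 = 3.918401, K_B = 184.8/120.1 = 1.538718, K_C = 48.2/120.1 = 0.401332
Newton–Raphson from V/F = 0.4:
  V/F = 0.4000: g = 0.12843, g' = -0.9945 → V/F = 0.5291
  V/F = 0.5291: g = 0.00789, g' = -0.8908 → V/F = 0.5380
Converged at V/F = 0.5380.
Compositions from xᵢ = zᵢ/(1+V/F(Kᵢ−1)), yᵢ = Kᵢxᵢ:
  A: x = 0.1393, y = 0.5457
  B: x = 0.0957, y = 0.1473
  C: x = 0.7650, y = 0.3070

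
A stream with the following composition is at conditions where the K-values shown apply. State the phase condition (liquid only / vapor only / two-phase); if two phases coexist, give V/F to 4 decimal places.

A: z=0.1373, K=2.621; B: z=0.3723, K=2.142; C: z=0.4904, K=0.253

ΣzᵢKᵢ = 1.2814; Σzᵢ/Kᵢ = 2.1645.
Both exceed 1, so a two-phase solution exists.
Material balance + equilibrium reduce to Σ zᵢ(Kᵢ−1)/(1+ψ(Kᵢ−1)) = 0.
Iterate (Newton) starting at ψ = 0.5:
  ψ = 0.5000: g = -0.19116, g' = -1.0040 → ψ = 0.3096
  ψ = 0.3096: g = -0.01424, g' = -0.8880 → ψ = 0.2936
Converged at ψ = 0.2936.

two-phase, V/F = 0.2936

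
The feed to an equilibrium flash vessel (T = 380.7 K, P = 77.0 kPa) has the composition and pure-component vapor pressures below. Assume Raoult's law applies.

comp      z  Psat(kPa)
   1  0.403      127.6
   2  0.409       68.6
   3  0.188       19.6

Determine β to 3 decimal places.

Raoult's law: Kᵢ = Pᵢˢᵃᵗ/P = Pᵢˢᵃᵗ/77.0.
  K_1 = 127.6/77.0 = 1.65714, K_2 = 68.6/77.0 = 0.89091, K_3 = 19.6/77.0 = 0.25455
Material balance + equilibrium reduce to Σ zᵢ(Kᵢ−1)/(1+β(Kᵢ−1)) = 0.
Feasibility: ΣzᵢKᵢ = 1.080, Σzᵢ/Kᵢ = 1.441 — both > 1, two phases present.
Iterate (Newton) starting at β = 0.5:
  β = 0.500: g = -0.0713, g' = -0.370 → β = 0.307
  β = 0.307: g = -0.0076, g' = -0.301 → β = 0.282
Converged at β = 0.282.

β = 0.282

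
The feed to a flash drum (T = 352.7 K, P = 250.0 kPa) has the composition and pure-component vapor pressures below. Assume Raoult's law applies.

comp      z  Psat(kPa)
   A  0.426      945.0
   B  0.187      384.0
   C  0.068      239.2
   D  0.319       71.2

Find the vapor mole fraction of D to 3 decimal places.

y_D = 0.186

Raoult's law: Kᵢ = Pᵢˢᵃᵗ/P = Pᵢˢᵃᵗ/250.0.
  K_A = 945.0/250.0 = 3.78000, K_B = 384.0/250.0 = 1.53600, K_C = 239.2/250.0 = 0.95680, K_D = 71.2/250.0 = 0.28480
Material balance + equilibrium reduce to Σ zᵢ(Kᵢ−1)/(1+ψ(Kᵢ−1)) = 0.
Feasibility: ΣzᵢKᵢ = 2.053, Σzᵢ/Kᵢ = 1.426 — both > 1, two phases present.
Iterate (Newton) starting at ψ = 0.5:
  ψ = 0.500: g = 0.2164, g' = -1.005 → ψ = 0.715
  ψ = 0.715: g = -0.0014, g' = -1.081 → ψ = 0.714
Converged at ψ = 0.714.
Compositions from xᵢ = zᵢ/(1+ψ(Kᵢ−1)), yᵢ = Kᵢxᵢ:
  A: x = 0.143, y = 0.539
  B: x = 0.135, y = 0.208
  C: x = 0.070, y = 0.067
  D: x = 0.652, y = 0.186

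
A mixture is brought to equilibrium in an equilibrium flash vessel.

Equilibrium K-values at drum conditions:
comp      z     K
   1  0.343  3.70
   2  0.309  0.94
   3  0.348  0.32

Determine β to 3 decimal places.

Let β = V/F and solve Σ zᵢ(Kᵢ−1)/(1+β(Kᵢ−1)) = 0.
Feasibility: ΣzᵢKᵢ = 1.671, Σzᵢ/Kᵢ = 1.509 — both > 1, two phases present.
Newton–Raphson from β = 0.61:
  β = 0.610: g = -0.0738, g' = -0.828 → β = 0.521
  β = 0.521: g = -0.0007, g' = -0.819 → β = 0.520
Converged at β = 0.520.

β = 0.520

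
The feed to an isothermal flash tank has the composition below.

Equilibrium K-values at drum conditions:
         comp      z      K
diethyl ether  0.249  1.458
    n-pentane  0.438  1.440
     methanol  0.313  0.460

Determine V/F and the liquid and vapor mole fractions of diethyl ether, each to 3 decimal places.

Newton iteration, V/F⁰ = 0.5:
  V/F = 0.500: g = 0.0192, g' = -0.263 → V/F = 0.573
  V/F = 0.573: g = -0.0005, g' = -0.278 → V/F = 0.571
Converged at V/F = 0.571.
Compositions from xᵢ = zᵢ/(1+V/F(Kᵢ−1)), yᵢ = Kᵢxᵢ:
  diethyl ether: x = 0.197, y = 0.288
  n-pentane: x = 0.350, y = 0.504
  methanol: x = 0.453, y = 0.208

V/F = 0.571, x_diethyl ether = 0.197, y_diethyl ether = 0.288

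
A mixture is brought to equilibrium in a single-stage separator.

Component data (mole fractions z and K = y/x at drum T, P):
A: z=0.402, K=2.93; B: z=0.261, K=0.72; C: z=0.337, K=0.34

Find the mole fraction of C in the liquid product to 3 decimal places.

x_C = 0.489

Newton–Raphson from ψ = 0.53:
  ψ = 0.530: g = -0.0444, g' = -0.741 → ψ = 0.470
Converged at ψ = 0.470.
Compositions from xᵢ = zᵢ/(1+ψ(Kᵢ−1)), yᵢ = Kᵢxᵢ:
  A: x = 0.211, y = 0.617
  B: x = 0.301, y = 0.216
  C: x = 0.489, y = 0.166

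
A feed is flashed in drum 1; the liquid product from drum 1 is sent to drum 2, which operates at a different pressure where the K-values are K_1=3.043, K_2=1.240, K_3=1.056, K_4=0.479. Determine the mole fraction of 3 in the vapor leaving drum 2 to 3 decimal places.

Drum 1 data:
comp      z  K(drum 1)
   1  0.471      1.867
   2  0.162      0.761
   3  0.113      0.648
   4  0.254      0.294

y_3 (drum 2) = 0.128

Drum 1:
Let ψ₁ = V/F and solve Σ zᵢ(Kᵢ−1)/(1+ψ₁(Kᵢ−1)) = 0.
g(0) = ΣzᵢKᵢ − 1 = 0.151 and g(1) = 1 − Σzᵢ/Kᵢ = -0.503, so a root lies in (0, 1).
Iterate (Newton) starting at ψ₁ = 0.69:
  ψ₁ = 0.690: g = -0.1930, g' = -0.658 → ψ₁ = 0.396
  ψ₁ = 0.396: g = -0.0341, g' = -0.470 → ψ₁ = 0.324
  ψ₁ = 0.324: g = -0.0005, g' = -0.457 → ψ₁ = 0.323
Converged at ψ₁ = 0.323.
Drum-1 compositions:
  1: x = 0.368, y = 0.687
  2: x = 0.176, y = 0.134
  3: x = 0.127, y = 0.083
  4: x = 0.329, y = 0.097
Drum-2 feed = drum-1 liquid: z₂ = (0.3680, 0.1755, 0.1275, 0.3290).
Drum 2:
Material balance + equilibrium reduce to Σ zᵢ(Kᵢ−1)/(1+ψ₂(Kᵢ−1)) = 0.
Feasibility: ΣzᵢKᵢ = 1.630, Σzᵢ/Kᵢ = 1.070 — both > 1, two phases present.
Newton–Raphson from ψ₂ = 0.49:
  ψ₂ = 0.490: g = 0.1902, g' = -0.553 → ψ₂ = 0.834
  ψ₂ = 0.834: g = 0.0169, g' = -0.497 → ψ₂ = 0.868
Converged at ψ₂ = 0.868.
  1: x = 0.133, y = 0.404
  2: x = 0.145, y = 0.180
  3: x = 0.122, y = 0.128
  4: x = 0.600, y = 0.288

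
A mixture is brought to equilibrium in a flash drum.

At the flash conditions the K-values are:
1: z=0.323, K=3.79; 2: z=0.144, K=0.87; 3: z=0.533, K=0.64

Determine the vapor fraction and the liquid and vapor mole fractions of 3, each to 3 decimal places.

Newton–Raphson from ψ = 0.5:
  ψ = 0.500: g = 0.1223, g' = -0.544 → ψ = 0.725
  ψ = 0.725: g = 0.0179, g' = -0.405 → ψ = 0.769
  ψ = 0.769: g = 0.0004, g' = -0.389 → ψ = 0.770
Converged at ψ = 0.770.
Compositions from xᵢ = zᵢ/(1+ψ(Kᵢ−1)), yᵢ = Kᵢxᵢ:
  1: x = 0.103, y = 0.389
  2: x = 0.160, y = 0.139
  3: x = 0.737, y = 0.472

ψ = 0.770, x_3 = 0.737, y_3 = 0.472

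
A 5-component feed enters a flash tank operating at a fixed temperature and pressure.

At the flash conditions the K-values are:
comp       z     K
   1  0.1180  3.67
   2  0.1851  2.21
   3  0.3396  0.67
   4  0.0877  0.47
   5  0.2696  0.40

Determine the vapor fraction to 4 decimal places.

ψ = 0.2424

Rachford–Rice: g(ψ) = Σ zᵢ(Kᵢ−1)/(1+ψ(Kᵢ−1)) = 0.
Feasibility: ΣzᵢKᵢ = 1.2187, Σzᵢ/Kᵢ = 1.4834 — both > 1, two phases present.
Iterate (Newton) starting at ψ = 0.56:
  ψ = 0.5600: g = -0.18741, g' = -0.5570 → ψ = 0.2235
  ψ = 0.2235: g = 0.01305, g' = -0.7021 → ψ = 0.2421
  ψ = 0.2421: g = 0.00020, g' = -0.6814 → ψ = 0.2424
Converged at ψ = 0.2424.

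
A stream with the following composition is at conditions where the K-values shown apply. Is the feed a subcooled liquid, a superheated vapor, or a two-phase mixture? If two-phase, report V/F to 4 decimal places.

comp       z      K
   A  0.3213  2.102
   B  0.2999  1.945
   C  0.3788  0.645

ΣzᵢKᵢ = 1.5030; Σzᵢ/Kᵢ = 0.8943.
Since Σzᵢ/Kᵢ < 1 the mixture is above its dew point — single vapor phase.

superheated vapor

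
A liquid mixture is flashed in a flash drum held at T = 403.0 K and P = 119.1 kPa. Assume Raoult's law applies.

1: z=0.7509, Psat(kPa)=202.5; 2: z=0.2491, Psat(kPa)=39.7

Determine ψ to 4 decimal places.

Raoult's law: Kᵢ = Pᵢˢᵃᵗ/P = Pᵢˢᵃᵗ/119.1.
  K_1 = 202.5/119.1 = 1.700252, K_2 = 39.7/119.1 = 0.333333
Rachford–Rice: g(ψ) = Σ zᵢ(Kᵢ−1)/(1+ψ(Kᵢ−1)) = 0.
g(0) = ΣzᵢKᵢ − 1 = 0.3598 and g(1) = 1 − Σzᵢ/Kᵢ = -0.1889, so a root lies in (0, 1).
Binary case is linear: z₁(K₁−1)(1+ψ(K₂−1)) + z₂(K₂−1)(1+ψ(K₁−1)) = 0
⇒ ψ = [z₁(K₁−1)+z₂(K₂−1)] / [−(K₁−1)(K₂−1)] = 0.35975/0.46683 = 0.7706

ψ = 0.7706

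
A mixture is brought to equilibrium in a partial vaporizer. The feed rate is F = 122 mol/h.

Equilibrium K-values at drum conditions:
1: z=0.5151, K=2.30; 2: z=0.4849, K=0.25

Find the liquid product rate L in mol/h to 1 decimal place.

Let ψ = V/F and solve Σ zᵢ(Kᵢ−1)/(1+ψ(Kᵢ−1)) = 0.
Check two-phase: ΣzᵢKᵢ = 1.3060 > 1 and Σzᵢ/Kᵢ = 2.1636 > 1, so g(0) = 0.3060 > 0 and g(1) = -1.1636 < 0.
Iterate (Newton) starting at ψ = 0.44:
  ψ = 0.4400: g = -0.11683, g' = -0.9599 → ψ = 0.3183
  ψ = 0.3183: g = -0.00407, g' = -0.9062 → ψ = 0.3138
Converged at ψ = 0.3138.
Then V = ψ·F = 0.3138·122 = 38.3 mol/h and L = F − V = 83.7 mol/h.

L = 83.7 mol/h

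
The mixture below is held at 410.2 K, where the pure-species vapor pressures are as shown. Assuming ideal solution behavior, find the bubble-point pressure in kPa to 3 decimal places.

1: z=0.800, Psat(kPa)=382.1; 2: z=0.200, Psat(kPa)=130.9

At the bubble point ψ → 0, so ΣzᵢKᵢ = 1 with Kᵢ = Pᵢˢᵃᵗ/P ⇒ P = ΣzᵢPᵢˢᵃᵗ.
P = 0.800·382.1 + 0.200·130.9 = 331.860 kPa

Pbub = 331.860 kPa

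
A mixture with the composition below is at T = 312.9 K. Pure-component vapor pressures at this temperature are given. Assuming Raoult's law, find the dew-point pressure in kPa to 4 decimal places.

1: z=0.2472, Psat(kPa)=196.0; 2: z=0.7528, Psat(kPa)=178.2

Pdew = 182.2924 kPa

At the dew point ψ → 1, so Σzᵢ/Kᵢ = 1 with Kᵢ = Pᵢˢᵃᵗ/P ⇒ 1/P = Σzᵢ/Pᵢˢᵃᵗ.
1/P = 0.2472/196.0 + 0.7528/178.2 = 0.0054857 ⇒ P = 182.2924 kPa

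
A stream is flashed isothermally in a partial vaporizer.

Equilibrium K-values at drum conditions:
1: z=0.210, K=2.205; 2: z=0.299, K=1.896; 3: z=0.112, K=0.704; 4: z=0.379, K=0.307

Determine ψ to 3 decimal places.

ψ = 0.347

Newton–Raphson from ψ = 0.67:
  ψ = 0.670: g = -0.2242, g' = -0.837 → ψ = 0.402
  ψ = 0.402: g = -0.0343, g' = -0.630 → ψ = 0.348
  ψ = 0.348: g = -0.0003, g' = -0.619 → ψ = 0.347
Converged at ψ = 0.347.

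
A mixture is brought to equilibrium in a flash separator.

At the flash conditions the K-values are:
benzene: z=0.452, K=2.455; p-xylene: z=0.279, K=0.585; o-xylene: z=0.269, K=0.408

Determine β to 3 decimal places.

Rachford–Rice: g(β) = Σ zᵢ(Kᵢ−1)/(1+β(Kᵢ−1)) = 0.
Check two-phase: ΣzᵢKᵢ = 1.383 > 1 and Σzᵢ/Kᵢ = 1.320 > 1, so g(0) = 0.383 > 0 and g(1) = -0.320 < 0.
Newton iteration, β⁰ = 0.5:
  β = 0.500: g = 0.0084, g' = -0.587 → β = 0.514
Converged at β = 0.514.

β = 0.514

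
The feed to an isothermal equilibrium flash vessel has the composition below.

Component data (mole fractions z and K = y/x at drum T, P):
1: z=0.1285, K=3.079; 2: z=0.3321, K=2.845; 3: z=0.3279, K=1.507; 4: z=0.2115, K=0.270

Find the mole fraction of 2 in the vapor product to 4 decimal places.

y_2 = 0.3577

Iterate (Newton) starting at ψ = 0.5:
  ψ = 0.5000: g = 0.33918, g' = -0.7725 → ψ = 0.9390
  ψ = 0.9390: g = -0.06358, g' = -1.3933 → ψ = 0.8934
  ψ = 0.8934: g = -0.00464, g' = -1.2008 → ψ = 0.8896
  ψ = 0.8896: g = -0.00003, g' = -1.1873 → ψ = 0.8895
Converged at ψ = 0.8895.
Compositions from xᵢ = zᵢ/(1+ψ(Kᵢ−1)), yᵢ = Kᵢxᵢ:
  1: x = 0.0451, y = 0.1389
  2: x = 0.1257, y = 0.3577
  3: x = 0.2260, y = 0.3406
  4: x = 0.6032, y = 0.1629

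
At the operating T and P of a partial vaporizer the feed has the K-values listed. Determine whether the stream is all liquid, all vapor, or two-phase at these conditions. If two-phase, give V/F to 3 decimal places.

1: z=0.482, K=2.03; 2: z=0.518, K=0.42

ΣzᵢKᵢ = 1.196; Σzᵢ/Kᵢ = 1.471.
Both exceed 1, so a two-phase solution exists.
Rachford–Rice: g(ψ) = Σ zᵢ(Kᵢ−1)/(1+ψ(Kᵢ−1)) = 0.
Binary case is linear: z₁(K₁−1)(1+ψ(K₂−1)) + z₂(K₂−1)(1+ψ(K₁−1)) = 0
⇒ ψ = [z₁(K₁−1)+z₂(K₂−1)] / [−(K₁−1)(K₂−1)] = 0.1960/0.5974 = 0.328

two-phase, V/F = 0.328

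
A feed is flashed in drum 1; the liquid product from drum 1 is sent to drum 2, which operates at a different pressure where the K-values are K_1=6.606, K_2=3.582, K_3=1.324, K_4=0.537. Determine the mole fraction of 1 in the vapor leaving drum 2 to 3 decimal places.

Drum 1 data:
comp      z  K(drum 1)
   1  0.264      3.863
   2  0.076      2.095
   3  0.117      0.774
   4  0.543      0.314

Drum 1:
Material balance + equilibrium reduce to Σ zᵢ(Kᵢ−1)/(1+ψ₁(Kᵢ−1)) = 0.
g(0) = ΣzᵢKᵢ − 1 = 0.440 and g(1) = 1 − Σzᵢ/Kᵢ = -0.985, so a root lies in (0, 1).
Newton iteration, ψ₁⁰ = 0.5:
  ψ₁ = 0.500: g = -0.2322, g' = -1.004 → ψ₁ = 0.269
  ψ₁ = 0.269: g = 0.0067, g' = -1.137 → ψ₁ = 0.275
Converged at ψ₁ = 0.275.
Drum-1 compositions:
  1: x = 0.148, y = 0.571
  2: x = 0.058, y = 0.122
  3: x = 0.125, y = 0.097
  4: x = 0.669, y = 0.210
Drum-2 feed = drum-1 liquid: z₂ = (0.1478, 0.0584, 0.1247, 0.6690).
Drum 2:
Newton iteration, ψ₂⁰ = 0.64:
  ψ₂ = 0.640: g = -0.1692, g' = -0.575 → ψ₂ = 0.346
  ψ₂ = 0.346: g = 0.0295, g' = -0.861 → ψ₂ = 0.380
  ψ₂ = 0.380: g = 0.0012, g' = -0.795 → ψ₂ = 0.381
Converged at ψ₂ = 0.381.
  1: x = 0.047, y = 0.311
  2: x = 0.029, y = 0.105
  3: x = 0.111, y = 0.147
  4: x = 0.812, y = 0.436

y_1 (drum 2) = 0.311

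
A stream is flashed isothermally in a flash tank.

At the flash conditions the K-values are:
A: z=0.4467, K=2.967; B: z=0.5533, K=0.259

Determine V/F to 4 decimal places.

Material balance + equilibrium reduce to Σ zᵢ(Kᵢ−1)/(1+V/F(Kᵢ−1)) = 0.
g(0) = ΣzᵢKᵢ − 1 = 0.4687 and g(1) = 1 − Σzᵢ/Kᵢ = -1.2868, so a root lies in (0, 1).
Binary case is linear: z₁(K₁−1)(1+V/F(K₂−1)) + z₂(K₂−1)(1+V/F(K₁−1)) = 0
⇒ V/F = [z₁(K₁−1)+z₂(K₂−1)] / [−(K₁−1)(K₂−1)] = 0.46866/1.45755 = 0.3215

V/F = 0.3215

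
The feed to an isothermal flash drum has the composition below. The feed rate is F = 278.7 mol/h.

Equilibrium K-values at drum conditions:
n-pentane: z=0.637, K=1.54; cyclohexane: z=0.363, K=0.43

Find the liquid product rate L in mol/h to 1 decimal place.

Binary case is linear: z₁(K₁−1)(1+ψ(K₂−1)) + z₂(K₂−1)(1+ψ(K₁−1)) = 0
⇒ ψ = [z₁(K₁−1)+z₂(K₂−1)] / [−(K₁−1)(K₂−1)] = 0.1371/0.3078 = 0.445
Then V = ψ·F = 0.4453·278.7 = 124.1 mol/h and L = F − V = 154.6 mol/h.

L = 154.6 mol/h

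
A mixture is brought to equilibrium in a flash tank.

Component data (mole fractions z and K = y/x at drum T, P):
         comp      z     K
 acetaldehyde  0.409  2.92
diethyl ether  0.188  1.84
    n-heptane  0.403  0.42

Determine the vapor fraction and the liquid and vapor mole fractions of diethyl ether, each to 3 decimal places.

ψ = 0.757, x_diethyl ether = 0.115, y_diethyl ether = 0.211

Let ψ = V/F and solve Σ zᵢ(Kᵢ−1)/(1+ψ(Kᵢ−1)) = 0.
g(0) = ΣzᵢKᵢ − 1 = 0.709 and g(1) = 1 − Σzᵢ/Kᵢ = -0.202, so a root lies in (0, 1).
Iterate (Newton) starting at ψ = 0.5:
  ψ = 0.500: g = 0.1827, g' = -0.727 → ψ = 0.751
  ψ = 0.751: g = 0.0042, g' = -0.728 → ψ = 0.757
Converged at ψ = 0.757.
Compositions from xᵢ = zᵢ/(1+ψ(Kᵢ−1)), yᵢ = Kᵢxᵢ:
  acetaldehyde: x = 0.167, y = 0.487
  diethyl ether: x = 0.115, y = 0.211
  n-heptane: x = 0.718, y = 0.302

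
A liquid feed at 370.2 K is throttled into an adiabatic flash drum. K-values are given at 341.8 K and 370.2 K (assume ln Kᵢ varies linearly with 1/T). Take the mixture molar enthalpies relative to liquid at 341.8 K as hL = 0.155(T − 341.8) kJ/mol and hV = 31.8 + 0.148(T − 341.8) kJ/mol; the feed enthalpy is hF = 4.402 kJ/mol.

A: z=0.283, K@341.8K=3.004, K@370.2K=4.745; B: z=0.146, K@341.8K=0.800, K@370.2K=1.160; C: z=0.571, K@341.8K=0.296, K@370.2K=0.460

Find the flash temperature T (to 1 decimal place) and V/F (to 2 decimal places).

Adiabatic flash: solve Rachford–Rice at each trial T, then check hF = ψ·hV(T) + (1−ψ)·hL(T).
  T = 341.8 K: K = (3.004, 0.800, 0.296), RR gives ψ = 0.109, H_out = 3.472 kJ/mol
  T = 370.2 K: K = (4.745, 1.160, 0.460), RR gives ψ = 0.461, H_out = 18.968 kJ/mol
  T = 356.0 K: K = (3.810, 0.970, 0.372), RR gives ψ = 0.286, H_out = 11.257 kJ/mol
  T = 348.9 K: K = (3.391, 0.883, 0.333), RR gives ψ = 0.201, H_out = 7.468 kJ/mol
  T = 345.4 K: K = (3.196, 0.841, 0.314), RR gives ψ = 0.157, H_out = 5.537 kJ/mol
  T = 343.6 K: K = (3.099, 0.821, 0.305), RR gives ψ = 0.133, H_out = 4.517 kJ/mol
Linear interpolation between T = 341.8 (H_out = 3.472) and T = 343.6 (H_out = 4.517) on hF = 4.402 gives T ≈ 343.4 K, at which ψ = 0.13.

T = 343.4 K, V/F = 0.13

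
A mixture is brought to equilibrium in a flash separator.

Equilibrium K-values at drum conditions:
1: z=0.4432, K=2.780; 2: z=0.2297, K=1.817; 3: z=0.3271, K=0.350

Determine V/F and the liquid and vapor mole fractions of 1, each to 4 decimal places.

V/F = 0.7955, x_1 = 0.1834, y_1 = 0.5100

Newton–Raphson from V/F = 0.5:
  V/F = 0.5000: g = 0.23566, g' = -0.7737 → V/F = 0.8046
  V/F = 0.8046: g = -0.00812, g' = -0.9005 → V/F = 0.7956
  V/F = 0.7956: g = -0.00005, g' = -0.8896 → V/F = 0.7955
Converged at V/F = 0.7955.
Compositions from xᵢ = zᵢ/(1+V/F(Kᵢ−1)), yᵢ = Kᵢxᵢ:
  1: x = 0.1834, y = 0.5100
  2: x = 0.1392, y = 0.2530
  3: x = 0.6773, y = 0.2371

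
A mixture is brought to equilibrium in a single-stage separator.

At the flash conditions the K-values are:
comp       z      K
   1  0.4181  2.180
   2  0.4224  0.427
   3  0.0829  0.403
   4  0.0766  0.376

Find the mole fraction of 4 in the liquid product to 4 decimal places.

Rachford–Rice: g(β) = Σ zᵢ(Kᵢ−1)/(1+β(Kᵢ−1)) = 0.
g(0) = ΣzᵢKᵢ − 1 = 0.1540 and g(1) = 1 − Σzᵢ/Kᵢ = -0.5904, so a root lies in (0, 1).
Iterate (Newton) starting at β = 0.5:
  β = 0.5000: g = -0.16896, g' = -0.6258 → β = 0.2300
  β = 0.2300: g = -0.00390, g' = -0.6245 → β = 0.2237
Converged at β = 0.2238.
Compositions from xᵢ = zᵢ/(1+β(Kᵢ−1)), yᵢ = Kᵢxᵢ:
  1: x = 0.3308, y = 0.7211
  2: x = 0.4845, y = 0.2069
  3: x = 0.0957, y = 0.0386
  4: x = 0.0890, y = 0.0335

x_4 = 0.0890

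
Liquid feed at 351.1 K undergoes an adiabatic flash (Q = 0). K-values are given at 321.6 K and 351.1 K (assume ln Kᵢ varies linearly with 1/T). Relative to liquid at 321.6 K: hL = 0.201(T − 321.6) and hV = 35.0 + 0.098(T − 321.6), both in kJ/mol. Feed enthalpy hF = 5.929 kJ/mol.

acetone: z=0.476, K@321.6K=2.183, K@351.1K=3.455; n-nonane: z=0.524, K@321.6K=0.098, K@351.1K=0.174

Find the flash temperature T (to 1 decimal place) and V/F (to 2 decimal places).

T = 326.0 K, V/F = 0.15

Adiabatic flash: solve Rachford–Rice at each trial T, then check hF = ψ·hV(T) + (1−ψ)·hL(T).
  T = 321.6 K: K = (2.183, 0.098), RR gives ψ = 0.085, H_out = 2.967 kJ/mol
  T = 351.1 K: K = (3.455, 0.174), RR gives ψ = 0.363, H_out = 17.526 kJ/mol
  T = 336.4 K: K = (2.776, 0.132), RR gives ψ = 0.254, H_out = 11.465 kJ/mol
  T = 329.0 K: K = (2.468, 0.114), RR gives ψ = 0.181, H_out = 7.670 kJ/mol
  T = 325.3 K: K = (2.323, 0.106), RR gives ψ = 0.136, H_out = 5.463 kJ/mol
  T = 327.1 K: K = (2.393, 0.110), RR gives ψ = 0.159, H_out = 6.568 kJ/mol
  T = 326.2 K: K = (2.358, 0.108), RR gives ψ = 0.148, H_out = 6.023 kJ/mol
Linear interpolation between T = 325.3 (H_out = 5.463) and T = 326.2 (H_out = 6.023) on hF = 5.929 gives T ≈ 326.0 K, at which ψ = 0.15.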